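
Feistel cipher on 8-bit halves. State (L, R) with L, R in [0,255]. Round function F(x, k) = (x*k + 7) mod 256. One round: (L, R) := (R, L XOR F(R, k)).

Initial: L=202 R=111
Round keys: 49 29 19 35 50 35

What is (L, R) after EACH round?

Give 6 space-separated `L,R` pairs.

Round 1 (k=49): L=111 R=140
Round 2 (k=29): L=140 R=140
Round 3 (k=19): L=140 R=231
Round 4 (k=35): L=231 R=16
Round 5 (k=50): L=16 R=192
Round 6 (k=35): L=192 R=87

Answer: 111,140 140,140 140,231 231,16 16,192 192,87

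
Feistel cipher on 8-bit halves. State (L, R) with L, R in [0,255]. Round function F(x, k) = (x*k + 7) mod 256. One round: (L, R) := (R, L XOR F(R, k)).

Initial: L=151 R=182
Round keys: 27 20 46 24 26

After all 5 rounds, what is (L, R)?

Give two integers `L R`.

Round 1 (k=27): L=182 R=174
Round 2 (k=20): L=174 R=41
Round 3 (k=46): L=41 R=203
Round 4 (k=24): L=203 R=38
Round 5 (k=26): L=38 R=40

Answer: 38 40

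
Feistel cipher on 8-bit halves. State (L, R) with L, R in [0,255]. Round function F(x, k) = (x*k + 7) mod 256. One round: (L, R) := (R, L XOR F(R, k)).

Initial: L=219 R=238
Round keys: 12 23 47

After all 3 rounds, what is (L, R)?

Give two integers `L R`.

Answer: 29 174

Derivation:
Round 1 (k=12): L=238 R=244
Round 2 (k=23): L=244 R=29
Round 3 (k=47): L=29 R=174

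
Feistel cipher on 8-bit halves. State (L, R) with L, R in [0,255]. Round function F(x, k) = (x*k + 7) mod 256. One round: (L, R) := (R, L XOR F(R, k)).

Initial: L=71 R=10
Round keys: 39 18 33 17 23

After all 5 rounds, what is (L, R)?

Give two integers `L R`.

Round 1 (k=39): L=10 R=202
Round 2 (k=18): L=202 R=49
Round 3 (k=33): L=49 R=146
Round 4 (k=17): L=146 R=136
Round 5 (k=23): L=136 R=173

Answer: 136 173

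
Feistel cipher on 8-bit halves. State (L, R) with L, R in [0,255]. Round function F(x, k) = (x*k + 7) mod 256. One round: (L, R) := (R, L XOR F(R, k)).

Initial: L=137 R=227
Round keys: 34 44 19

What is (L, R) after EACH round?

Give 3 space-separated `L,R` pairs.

Answer: 227,164 164,212 212,103

Derivation:
Round 1 (k=34): L=227 R=164
Round 2 (k=44): L=164 R=212
Round 3 (k=19): L=212 R=103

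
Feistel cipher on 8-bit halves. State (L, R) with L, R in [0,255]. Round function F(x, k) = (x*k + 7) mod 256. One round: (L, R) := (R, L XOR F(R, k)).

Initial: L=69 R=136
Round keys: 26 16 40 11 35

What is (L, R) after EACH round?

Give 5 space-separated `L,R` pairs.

Answer: 136,146 146,175 175,205 205,121 121,95

Derivation:
Round 1 (k=26): L=136 R=146
Round 2 (k=16): L=146 R=175
Round 3 (k=40): L=175 R=205
Round 4 (k=11): L=205 R=121
Round 5 (k=35): L=121 R=95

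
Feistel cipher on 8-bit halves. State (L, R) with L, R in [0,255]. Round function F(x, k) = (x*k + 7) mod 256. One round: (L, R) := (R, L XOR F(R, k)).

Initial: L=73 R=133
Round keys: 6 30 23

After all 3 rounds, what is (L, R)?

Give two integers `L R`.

Answer: 42 161

Derivation:
Round 1 (k=6): L=133 R=108
Round 2 (k=30): L=108 R=42
Round 3 (k=23): L=42 R=161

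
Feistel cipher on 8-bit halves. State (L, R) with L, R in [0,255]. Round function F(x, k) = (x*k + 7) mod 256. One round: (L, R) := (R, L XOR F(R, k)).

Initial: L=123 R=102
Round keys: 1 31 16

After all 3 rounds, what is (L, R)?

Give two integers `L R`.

Round 1 (k=1): L=102 R=22
Round 2 (k=31): L=22 R=215
Round 3 (k=16): L=215 R=97

Answer: 215 97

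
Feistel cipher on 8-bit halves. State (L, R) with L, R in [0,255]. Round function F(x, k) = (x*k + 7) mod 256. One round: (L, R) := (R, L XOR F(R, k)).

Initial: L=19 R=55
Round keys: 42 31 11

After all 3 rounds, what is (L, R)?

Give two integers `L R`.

Answer: 158 207

Derivation:
Round 1 (k=42): L=55 R=30
Round 2 (k=31): L=30 R=158
Round 3 (k=11): L=158 R=207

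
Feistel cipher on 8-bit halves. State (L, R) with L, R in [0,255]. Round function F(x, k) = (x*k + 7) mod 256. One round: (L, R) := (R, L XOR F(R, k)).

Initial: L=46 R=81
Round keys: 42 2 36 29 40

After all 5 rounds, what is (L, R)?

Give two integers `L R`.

Answer: 91 151

Derivation:
Round 1 (k=42): L=81 R=127
Round 2 (k=2): L=127 R=84
Round 3 (k=36): L=84 R=168
Round 4 (k=29): L=168 R=91
Round 5 (k=40): L=91 R=151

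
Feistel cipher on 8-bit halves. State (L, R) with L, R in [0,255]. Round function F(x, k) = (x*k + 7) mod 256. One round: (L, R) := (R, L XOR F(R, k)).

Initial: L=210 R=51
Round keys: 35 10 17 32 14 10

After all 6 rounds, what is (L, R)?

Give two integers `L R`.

Answer: 196 0

Derivation:
Round 1 (k=35): L=51 R=210
Round 2 (k=10): L=210 R=8
Round 3 (k=17): L=8 R=93
Round 4 (k=32): L=93 R=175
Round 5 (k=14): L=175 R=196
Round 6 (k=10): L=196 R=0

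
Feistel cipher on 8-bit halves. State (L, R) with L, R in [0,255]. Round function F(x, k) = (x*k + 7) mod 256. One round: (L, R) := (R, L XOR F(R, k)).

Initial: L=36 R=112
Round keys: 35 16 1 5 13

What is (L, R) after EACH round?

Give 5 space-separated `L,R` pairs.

Round 1 (k=35): L=112 R=115
Round 2 (k=16): L=115 R=71
Round 3 (k=1): L=71 R=61
Round 4 (k=5): L=61 R=127
Round 5 (k=13): L=127 R=71

Answer: 112,115 115,71 71,61 61,127 127,71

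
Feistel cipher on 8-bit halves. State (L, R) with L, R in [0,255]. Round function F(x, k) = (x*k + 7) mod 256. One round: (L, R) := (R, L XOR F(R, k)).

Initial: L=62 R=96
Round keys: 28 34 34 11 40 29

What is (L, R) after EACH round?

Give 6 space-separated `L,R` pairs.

Answer: 96,185 185,249 249,160 160,30 30,23 23,188

Derivation:
Round 1 (k=28): L=96 R=185
Round 2 (k=34): L=185 R=249
Round 3 (k=34): L=249 R=160
Round 4 (k=11): L=160 R=30
Round 5 (k=40): L=30 R=23
Round 6 (k=29): L=23 R=188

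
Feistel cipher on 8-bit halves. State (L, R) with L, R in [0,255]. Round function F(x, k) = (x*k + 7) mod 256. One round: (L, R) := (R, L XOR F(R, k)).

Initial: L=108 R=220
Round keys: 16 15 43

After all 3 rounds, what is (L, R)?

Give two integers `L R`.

Answer: 208 92

Derivation:
Round 1 (k=16): L=220 R=171
Round 2 (k=15): L=171 R=208
Round 3 (k=43): L=208 R=92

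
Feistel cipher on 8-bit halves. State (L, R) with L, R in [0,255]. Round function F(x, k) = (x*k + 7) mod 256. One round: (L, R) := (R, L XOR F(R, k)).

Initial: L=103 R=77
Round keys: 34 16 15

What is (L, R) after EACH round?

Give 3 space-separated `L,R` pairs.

Answer: 77,38 38,42 42,91

Derivation:
Round 1 (k=34): L=77 R=38
Round 2 (k=16): L=38 R=42
Round 3 (k=15): L=42 R=91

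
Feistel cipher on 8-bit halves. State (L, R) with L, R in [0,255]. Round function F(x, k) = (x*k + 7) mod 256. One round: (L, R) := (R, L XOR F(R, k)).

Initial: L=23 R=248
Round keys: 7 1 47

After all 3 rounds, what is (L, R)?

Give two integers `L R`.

Round 1 (k=7): L=248 R=216
Round 2 (k=1): L=216 R=39
Round 3 (k=47): L=39 R=232

Answer: 39 232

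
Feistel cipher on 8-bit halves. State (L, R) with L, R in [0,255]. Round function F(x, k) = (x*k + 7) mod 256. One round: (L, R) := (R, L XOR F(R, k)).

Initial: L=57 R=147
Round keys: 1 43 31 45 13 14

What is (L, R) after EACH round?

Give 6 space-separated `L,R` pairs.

Answer: 147,163 163,251 251,207 207,145 145,171 171,240

Derivation:
Round 1 (k=1): L=147 R=163
Round 2 (k=43): L=163 R=251
Round 3 (k=31): L=251 R=207
Round 4 (k=45): L=207 R=145
Round 5 (k=13): L=145 R=171
Round 6 (k=14): L=171 R=240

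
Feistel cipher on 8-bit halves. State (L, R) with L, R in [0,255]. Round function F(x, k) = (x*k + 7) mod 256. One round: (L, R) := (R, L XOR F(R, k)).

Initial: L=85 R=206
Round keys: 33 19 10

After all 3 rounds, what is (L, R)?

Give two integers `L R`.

Round 1 (k=33): L=206 R=192
Round 2 (k=19): L=192 R=137
Round 3 (k=10): L=137 R=161

Answer: 137 161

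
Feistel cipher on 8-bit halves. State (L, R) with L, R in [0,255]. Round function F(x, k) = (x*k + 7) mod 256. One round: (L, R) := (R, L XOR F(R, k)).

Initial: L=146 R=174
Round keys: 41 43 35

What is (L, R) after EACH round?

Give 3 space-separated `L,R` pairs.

Round 1 (k=41): L=174 R=119
Round 2 (k=43): L=119 R=170
Round 3 (k=35): L=170 R=50

Answer: 174,119 119,170 170,50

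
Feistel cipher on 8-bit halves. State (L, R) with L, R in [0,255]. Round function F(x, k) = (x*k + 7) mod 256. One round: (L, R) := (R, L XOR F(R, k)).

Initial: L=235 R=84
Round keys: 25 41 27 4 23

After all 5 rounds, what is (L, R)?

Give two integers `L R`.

Round 1 (k=25): L=84 R=208
Round 2 (k=41): L=208 R=3
Round 3 (k=27): L=3 R=136
Round 4 (k=4): L=136 R=36
Round 5 (k=23): L=36 R=203

Answer: 36 203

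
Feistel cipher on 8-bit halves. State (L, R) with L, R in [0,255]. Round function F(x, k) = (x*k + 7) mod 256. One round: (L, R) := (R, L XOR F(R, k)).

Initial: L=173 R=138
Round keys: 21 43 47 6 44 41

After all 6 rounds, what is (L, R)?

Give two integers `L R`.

Round 1 (k=21): L=138 R=244
Round 2 (k=43): L=244 R=137
Round 3 (k=47): L=137 R=218
Round 4 (k=6): L=218 R=170
Round 5 (k=44): L=170 R=229
Round 6 (k=41): L=229 R=30

Answer: 229 30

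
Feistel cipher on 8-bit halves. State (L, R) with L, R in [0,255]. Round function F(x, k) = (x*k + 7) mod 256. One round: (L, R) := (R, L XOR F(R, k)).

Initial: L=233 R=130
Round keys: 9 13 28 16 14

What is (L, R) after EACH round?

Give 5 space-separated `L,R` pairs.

Answer: 130,112 112,53 53,163 163,2 2,128

Derivation:
Round 1 (k=9): L=130 R=112
Round 2 (k=13): L=112 R=53
Round 3 (k=28): L=53 R=163
Round 4 (k=16): L=163 R=2
Round 5 (k=14): L=2 R=128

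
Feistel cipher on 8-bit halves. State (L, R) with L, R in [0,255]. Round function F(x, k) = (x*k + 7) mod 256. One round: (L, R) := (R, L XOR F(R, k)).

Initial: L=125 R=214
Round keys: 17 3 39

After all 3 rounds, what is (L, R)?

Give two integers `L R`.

Round 1 (k=17): L=214 R=64
Round 2 (k=3): L=64 R=17
Round 3 (k=39): L=17 R=222

Answer: 17 222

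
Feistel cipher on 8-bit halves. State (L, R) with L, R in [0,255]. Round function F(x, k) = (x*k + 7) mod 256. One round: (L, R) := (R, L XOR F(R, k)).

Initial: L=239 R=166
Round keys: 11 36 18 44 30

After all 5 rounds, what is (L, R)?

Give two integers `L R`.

Round 1 (k=11): L=166 R=198
Round 2 (k=36): L=198 R=121
Round 3 (k=18): L=121 R=79
Round 4 (k=44): L=79 R=226
Round 5 (k=30): L=226 R=204

Answer: 226 204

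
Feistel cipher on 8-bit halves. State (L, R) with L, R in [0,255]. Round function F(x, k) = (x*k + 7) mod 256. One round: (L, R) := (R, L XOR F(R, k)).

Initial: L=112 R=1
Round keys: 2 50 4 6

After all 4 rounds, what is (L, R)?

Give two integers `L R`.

Round 1 (k=2): L=1 R=121
Round 2 (k=50): L=121 R=168
Round 3 (k=4): L=168 R=222
Round 4 (k=6): L=222 R=147

Answer: 222 147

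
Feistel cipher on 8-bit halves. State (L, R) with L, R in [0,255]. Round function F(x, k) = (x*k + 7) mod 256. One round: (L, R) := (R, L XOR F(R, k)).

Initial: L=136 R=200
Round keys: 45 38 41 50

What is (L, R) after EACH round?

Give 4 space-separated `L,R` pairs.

Round 1 (k=45): L=200 R=167
Round 2 (k=38): L=167 R=25
Round 3 (k=41): L=25 R=175
Round 4 (k=50): L=175 R=44

Answer: 200,167 167,25 25,175 175,44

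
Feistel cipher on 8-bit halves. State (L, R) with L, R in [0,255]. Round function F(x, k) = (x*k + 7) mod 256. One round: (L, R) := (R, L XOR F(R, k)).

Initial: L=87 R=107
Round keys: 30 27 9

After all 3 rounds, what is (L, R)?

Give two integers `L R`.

Answer: 130 95

Derivation:
Round 1 (k=30): L=107 R=198
Round 2 (k=27): L=198 R=130
Round 3 (k=9): L=130 R=95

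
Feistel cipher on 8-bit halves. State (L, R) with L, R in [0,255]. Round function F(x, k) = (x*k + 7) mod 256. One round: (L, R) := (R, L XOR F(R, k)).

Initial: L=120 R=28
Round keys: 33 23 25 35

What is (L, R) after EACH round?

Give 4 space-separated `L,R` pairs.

Round 1 (k=33): L=28 R=219
Round 2 (k=23): L=219 R=168
Round 3 (k=25): L=168 R=180
Round 4 (k=35): L=180 R=11

Answer: 28,219 219,168 168,180 180,11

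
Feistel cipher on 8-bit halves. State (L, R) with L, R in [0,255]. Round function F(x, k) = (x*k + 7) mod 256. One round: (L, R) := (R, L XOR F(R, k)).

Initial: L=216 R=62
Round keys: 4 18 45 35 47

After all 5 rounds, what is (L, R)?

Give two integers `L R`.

Round 1 (k=4): L=62 R=39
Round 2 (k=18): L=39 R=251
Round 3 (k=45): L=251 R=1
Round 4 (k=35): L=1 R=209
Round 5 (k=47): L=209 R=103

Answer: 209 103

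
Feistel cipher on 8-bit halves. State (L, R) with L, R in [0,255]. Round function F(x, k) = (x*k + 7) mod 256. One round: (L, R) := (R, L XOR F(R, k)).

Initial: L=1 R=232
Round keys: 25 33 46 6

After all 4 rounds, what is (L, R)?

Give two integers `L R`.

Answer: 147 228

Derivation:
Round 1 (k=25): L=232 R=174
Round 2 (k=33): L=174 R=157
Round 3 (k=46): L=157 R=147
Round 4 (k=6): L=147 R=228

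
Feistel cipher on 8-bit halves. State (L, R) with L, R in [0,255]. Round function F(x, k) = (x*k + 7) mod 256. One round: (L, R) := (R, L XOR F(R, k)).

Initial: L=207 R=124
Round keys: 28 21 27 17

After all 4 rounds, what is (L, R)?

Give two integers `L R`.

Answer: 64 4

Derivation:
Round 1 (k=28): L=124 R=88
Round 2 (k=21): L=88 R=67
Round 3 (k=27): L=67 R=64
Round 4 (k=17): L=64 R=4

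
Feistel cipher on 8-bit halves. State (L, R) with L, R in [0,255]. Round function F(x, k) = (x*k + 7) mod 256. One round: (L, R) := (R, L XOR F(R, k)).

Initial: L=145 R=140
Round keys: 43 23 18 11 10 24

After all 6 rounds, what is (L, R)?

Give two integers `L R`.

Round 1 (k=43): L=140 R=26
Round 2 (k=23): L=26 R=209
Round 3 (k=18): L=209 R=163
Round 4 (k=11): L=163 R=217
Round 5 (k=10): L=217 R=34
Round 6 (k=24): L=34 R=238

Answer: 34 238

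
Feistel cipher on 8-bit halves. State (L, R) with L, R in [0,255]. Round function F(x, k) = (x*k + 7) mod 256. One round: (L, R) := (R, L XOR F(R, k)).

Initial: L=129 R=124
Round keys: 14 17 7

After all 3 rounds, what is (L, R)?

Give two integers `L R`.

Round 1 (k=14): L=124 R=78
Round 2 (k=17): L=78 R=73
Round 3 (k=7): L=73 R=72

Answer: 73 72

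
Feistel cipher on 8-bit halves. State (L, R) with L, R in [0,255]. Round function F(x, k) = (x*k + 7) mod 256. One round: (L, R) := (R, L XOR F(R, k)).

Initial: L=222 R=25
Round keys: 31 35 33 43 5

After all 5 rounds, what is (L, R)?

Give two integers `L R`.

Round 1 (k=31): L=25 R=208
Round 2 (k=35): L=208 R=110
Round 3 (k=33): L=110 R=229
Round 4 (k=43): L=229 R=16
Round 5 (k=5): L=16 R=178

Answer: 16 178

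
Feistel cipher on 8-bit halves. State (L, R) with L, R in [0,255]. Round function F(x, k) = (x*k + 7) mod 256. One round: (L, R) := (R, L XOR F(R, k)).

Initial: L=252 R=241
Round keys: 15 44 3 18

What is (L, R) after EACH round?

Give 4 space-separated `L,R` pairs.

Round 1 (k=15): L=241 R=218
Round 2 (k=44): L=218 R=142
Round 3 (k=3): L=142 R=107
Round 4 (k=18): L=107 R=3

Answer: 241,218 218,142 142,107 107,3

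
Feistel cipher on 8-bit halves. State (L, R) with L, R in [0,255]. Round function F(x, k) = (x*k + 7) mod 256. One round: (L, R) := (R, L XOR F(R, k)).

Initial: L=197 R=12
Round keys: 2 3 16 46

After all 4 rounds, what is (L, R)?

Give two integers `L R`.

Round 1 (k=2): L=12 R=218
Round 2 (k=3): L=218 R=153
Round 3 (k=16): L=153 R=77
Round 4 (k=46): L=77 R=68

Answer: 77 68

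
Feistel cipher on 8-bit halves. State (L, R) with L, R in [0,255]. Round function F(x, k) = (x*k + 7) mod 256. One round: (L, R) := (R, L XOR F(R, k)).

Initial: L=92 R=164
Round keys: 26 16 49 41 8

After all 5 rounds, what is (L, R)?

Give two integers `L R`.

Answer: 91 6

Derivation:
Round 1 (k=26): L=164 R=243
Round 2 (k=16): L=243 R=147
Round 3 (k=49): L=147 R=217
Round 4 (k=41): L=217 R=91
Round 5 (k=8): L=91 R=6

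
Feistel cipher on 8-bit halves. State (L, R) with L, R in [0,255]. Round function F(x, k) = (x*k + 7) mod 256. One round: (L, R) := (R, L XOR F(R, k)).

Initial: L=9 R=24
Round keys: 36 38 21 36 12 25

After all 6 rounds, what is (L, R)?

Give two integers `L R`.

Answer: 95 170

Derivation:
Round 1 (k=36): L=24 R=110
Round 2 (k=38): L=110 R=67
Round 3 (k=21): L=67 R=232
Round 4 (k=36): L=232 R=228
Round 5 (k=12): L=228 R=95
Round 6 (k=25): L=95 R=170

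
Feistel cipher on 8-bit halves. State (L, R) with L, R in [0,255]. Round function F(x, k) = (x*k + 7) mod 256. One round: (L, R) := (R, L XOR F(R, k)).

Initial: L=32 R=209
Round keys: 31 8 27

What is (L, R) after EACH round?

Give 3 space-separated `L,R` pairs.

Answer: 209,118 118,102 102,191

Derivation:
Round 1 (k=31): L=209 R=118
Round 2 (k=8): L=118 R=102
Round 3 (k=27): L=102 R=191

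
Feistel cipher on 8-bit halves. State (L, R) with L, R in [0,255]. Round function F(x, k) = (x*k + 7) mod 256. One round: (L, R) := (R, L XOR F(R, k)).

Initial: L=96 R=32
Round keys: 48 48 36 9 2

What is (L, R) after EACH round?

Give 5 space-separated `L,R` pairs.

Round 1 (k=48): L=32 R=103
Round 2 (k=48): L=103 R=119
Round 3 (k=36): L=119 R=164
Round 4 (k=9): L=164 R=188
Round 5 (k=2): L=188 R=219

Answer: 32,103 103,119 119,164 164,188 188,219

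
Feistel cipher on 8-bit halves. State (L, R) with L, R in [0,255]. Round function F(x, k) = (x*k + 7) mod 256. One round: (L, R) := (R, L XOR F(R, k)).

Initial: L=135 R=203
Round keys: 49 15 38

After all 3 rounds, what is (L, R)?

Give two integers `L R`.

Answer: 57 24

Derivation:
Round 1 (k=49): L=203 R=101
Round 2 (k=15): L=101 R=57
Round 3 (k=38): L=57 R=24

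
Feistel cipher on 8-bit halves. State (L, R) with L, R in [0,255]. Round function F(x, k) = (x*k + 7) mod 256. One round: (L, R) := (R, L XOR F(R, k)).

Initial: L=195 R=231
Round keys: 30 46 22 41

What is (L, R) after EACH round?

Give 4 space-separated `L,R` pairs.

Round 1 (k=30): L=231 R=218
Round 2 (k=46): L=218 R=212
Round 3 (k=22): L=212 R=229
Round 4 (k=41): L=229 R=96

Answer: 231,218 218,212 212,229 229,96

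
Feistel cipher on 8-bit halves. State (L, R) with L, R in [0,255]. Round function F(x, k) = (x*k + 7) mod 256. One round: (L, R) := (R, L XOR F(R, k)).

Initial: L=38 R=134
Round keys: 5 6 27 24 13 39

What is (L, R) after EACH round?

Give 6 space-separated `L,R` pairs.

Round 1 (k=5): L=134 R=131
Round 2 (k=6): L=131 R=159
Round 3 (k=27): L=159 R=79
Round 4 (k=24): L=79 R=240
Round 5 (k=13): L=240 R=120
Round 6 (k=39): L=120 R=191

Answer: 134,131 131,159 159,79 79,240 240,120 120,191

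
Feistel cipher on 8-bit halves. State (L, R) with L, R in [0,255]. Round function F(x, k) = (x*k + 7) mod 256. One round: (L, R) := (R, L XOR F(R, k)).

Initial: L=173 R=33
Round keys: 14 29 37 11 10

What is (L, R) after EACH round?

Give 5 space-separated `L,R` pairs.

Round 1 (k=14): L=33 R=120
Round 2 (k=29): L=120 R=190
Round 3 (k=37): L=190 R=5
Round 4 (k=11): L=5 R=128
Round 5 (k=10): L=128 R=2

Answer: 33,120 120,190 190,5 5,128 128,2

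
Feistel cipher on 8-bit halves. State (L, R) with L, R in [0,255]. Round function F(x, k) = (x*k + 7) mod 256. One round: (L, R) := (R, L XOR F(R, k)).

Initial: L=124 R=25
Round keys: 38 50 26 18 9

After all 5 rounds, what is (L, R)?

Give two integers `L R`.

Answer: 211 244

Derivation:
Round 1 (k=38): L=25 R=193
Round 2 (k=50): L=193 R=160
Round 3 (k=26): L=160 R=134
Round 4 (k=18): L=134 R=211
Round 5 (k=9): L=211 R=244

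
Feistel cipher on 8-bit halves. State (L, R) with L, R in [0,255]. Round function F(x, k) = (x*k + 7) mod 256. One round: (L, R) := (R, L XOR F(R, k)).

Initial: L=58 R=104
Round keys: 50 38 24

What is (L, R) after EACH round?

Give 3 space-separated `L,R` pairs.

Round 1 (k=50): L=104 R=109
Round 2 (k=38): L=109 R=93
Round 3 (k=24): L=93 R=210

Answer: 104,109 109,93 93,210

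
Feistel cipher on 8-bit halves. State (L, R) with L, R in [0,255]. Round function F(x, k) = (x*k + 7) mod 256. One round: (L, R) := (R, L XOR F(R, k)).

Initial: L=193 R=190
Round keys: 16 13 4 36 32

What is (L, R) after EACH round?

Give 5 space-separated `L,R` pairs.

Answer: 190,38 38,75 75,21 21,176 176,18

Derivation:
Round 1 (k=16): L=190 R=38
Round 2 (k=13): L=38 R=75
Round 3 (k=4): L=75 R=21
Round 4 (k=36): L=21 R=176
Round 5 (k=32): L=176 R=18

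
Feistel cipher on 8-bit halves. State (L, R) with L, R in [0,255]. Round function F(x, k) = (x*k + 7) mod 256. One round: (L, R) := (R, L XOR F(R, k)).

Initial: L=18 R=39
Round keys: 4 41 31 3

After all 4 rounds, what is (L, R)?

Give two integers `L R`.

Round 1 (k=4): L=39 R=177
Round 2 (k=41): L=177 R=71
Round 3 (k=31): L=71 R=17
Round 4 (k=3): L=17 R=125

Answer: 17 125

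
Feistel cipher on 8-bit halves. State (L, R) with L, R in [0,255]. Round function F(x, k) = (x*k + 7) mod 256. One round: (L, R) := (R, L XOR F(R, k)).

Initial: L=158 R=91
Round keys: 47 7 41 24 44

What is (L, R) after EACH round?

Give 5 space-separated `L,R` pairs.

Answer: 91,34 34,174 174,199 199,1 1,244

Derivation:
Round 1 (k=47): L=91 R=34
Round 2 (k=7): L=34 R=174
Round 3 (k=41): L=174 R=199
Round 4 (k=24): L=199 R=1
Round 5 (k=44): L=1 R=244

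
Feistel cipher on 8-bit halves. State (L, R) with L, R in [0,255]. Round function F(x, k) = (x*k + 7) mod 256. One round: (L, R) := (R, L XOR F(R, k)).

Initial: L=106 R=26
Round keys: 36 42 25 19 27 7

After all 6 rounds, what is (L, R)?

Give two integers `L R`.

Answer: 251 219

Derivation:
Round 1 (k=36): L=26 R=197
Round 2 (k=42): L=197 R=67
Round 3 (k=25): L=67 R=87
Round 4 (k=19): L=87 R=63
Round 5 (k=27): L=63 R=251
Round 6 (k=7): L=251 R=219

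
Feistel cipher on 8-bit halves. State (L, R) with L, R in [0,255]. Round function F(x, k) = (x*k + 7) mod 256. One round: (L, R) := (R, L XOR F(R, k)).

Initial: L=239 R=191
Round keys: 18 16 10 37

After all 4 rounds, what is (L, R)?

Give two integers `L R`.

Round 1 (k=18): L=191 R=154
Round 2 (k=16): L=154 R=24
Round 3 (k=10): L=24 R=109
Round 4 (k=37): L=109 R=208

Answer: 109 208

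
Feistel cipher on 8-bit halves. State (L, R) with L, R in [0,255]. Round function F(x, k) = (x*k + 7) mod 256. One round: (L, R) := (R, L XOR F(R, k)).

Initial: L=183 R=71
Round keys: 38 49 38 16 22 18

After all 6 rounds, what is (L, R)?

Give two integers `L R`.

Answer: 160 26

Derivation:
Round 1 (k=38): L=71 R=38
Round 2 (k=49): L=38 R=10
Round 3 (k=38): L=10 R=165
Round 4 (k=16): L=165 R=93
Round 5 (k=22): L=93 R=160
Round 6 (k=18): L=160 R=26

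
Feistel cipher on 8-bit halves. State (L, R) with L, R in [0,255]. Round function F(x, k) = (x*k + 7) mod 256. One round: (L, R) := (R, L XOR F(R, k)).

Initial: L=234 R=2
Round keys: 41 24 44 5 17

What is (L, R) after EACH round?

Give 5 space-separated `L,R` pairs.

Answer: 2,179 179,205 205,240 240,122 122,209

Derivation:
Round 1 (k=41): L=2 R=179
Round 2 (k=24): L=179 R=205
Round 3 (k=44): L=205 R=240
Round 4 (k=5): L=240 R=122
Round 5 (k=17): L=122 R=209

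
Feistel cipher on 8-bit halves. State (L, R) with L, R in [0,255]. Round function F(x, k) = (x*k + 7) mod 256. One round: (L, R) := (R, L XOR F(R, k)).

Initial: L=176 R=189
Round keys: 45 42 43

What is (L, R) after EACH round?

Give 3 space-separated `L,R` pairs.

Round 1 (k=45): L=189 R=240
Round 2 (k=42): L=240 R=218
Round 3 (k=43): L=218 R=85

Answer: 189,240 240,218 218,85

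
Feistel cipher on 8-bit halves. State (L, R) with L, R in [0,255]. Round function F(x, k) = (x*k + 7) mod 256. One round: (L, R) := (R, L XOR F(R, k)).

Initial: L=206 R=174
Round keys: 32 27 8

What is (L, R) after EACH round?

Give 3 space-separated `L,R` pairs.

Answer: 174,9 9,84 84,174

Derivation:
Round 1 (k=32): L=174 R=9
Round 2 (k=27): L=9 R=84
Round 3 (k=8): L=84 R=174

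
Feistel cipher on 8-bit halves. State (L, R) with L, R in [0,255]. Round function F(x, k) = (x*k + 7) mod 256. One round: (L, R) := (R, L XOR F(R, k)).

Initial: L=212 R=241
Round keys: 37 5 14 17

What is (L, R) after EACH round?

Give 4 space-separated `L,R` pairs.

Answer: 241,8 8,222 222,35 35,132

Derivation:
Round 1 (k=37): L=241 R=8
Round 2 (k=5): L=8 R=222
Round 3 (k=14): L=222 R=35
Round 4 (k=17): L=35 R=132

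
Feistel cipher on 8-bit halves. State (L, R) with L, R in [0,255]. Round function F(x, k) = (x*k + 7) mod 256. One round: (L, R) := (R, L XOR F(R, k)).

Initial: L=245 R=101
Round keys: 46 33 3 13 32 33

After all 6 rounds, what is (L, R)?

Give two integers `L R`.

Answer: 170 91

Derivation:
Round 1 (k=46): L=101 R=216
Round 2 (k=33): L=216 R=186
Round 3 (k=3): L=186 R=237
Round 4 (k=13): L=237 R=170
Round 5 (k=32): L=170 R=170
Round 6 (k=33): L=170 R=91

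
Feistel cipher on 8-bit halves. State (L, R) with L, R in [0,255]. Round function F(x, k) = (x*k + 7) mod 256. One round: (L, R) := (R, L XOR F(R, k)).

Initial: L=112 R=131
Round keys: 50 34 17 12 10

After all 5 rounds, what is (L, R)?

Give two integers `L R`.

Round 1 (k=50): L=131 R=237
Round 2 (k=34): L=237 R=2
Round 3 (k=17): L=2 R=196
Round 4 (k=12): L=196 R=53
Round 5 (k=10): L=53 R=221

Answer: 53 221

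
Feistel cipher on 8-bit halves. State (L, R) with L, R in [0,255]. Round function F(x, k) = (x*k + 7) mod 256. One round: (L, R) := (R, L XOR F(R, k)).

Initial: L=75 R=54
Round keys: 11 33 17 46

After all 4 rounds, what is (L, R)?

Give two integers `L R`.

Round 1 (k=11): L=54 R=18
Round 2 (k=33): L=18 R=111
Round 3 (k=17): L=111 R=116
Round 4 (k=46): L=116 R=176

Answer: 116 176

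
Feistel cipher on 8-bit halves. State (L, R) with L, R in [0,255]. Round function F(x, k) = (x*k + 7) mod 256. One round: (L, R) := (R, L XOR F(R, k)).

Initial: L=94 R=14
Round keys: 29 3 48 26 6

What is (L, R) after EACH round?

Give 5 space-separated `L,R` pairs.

Round 1 (k=29): L=14 R=195
Round 2 (k=3): L=195 R=94
Round 3 (k=48): L=94 R=100
Round 4 (k=26): L=100 R=113
Round 5 (k=6): L=113 R=201

Answer: 14,195 195,94 94,100 100,113 113,201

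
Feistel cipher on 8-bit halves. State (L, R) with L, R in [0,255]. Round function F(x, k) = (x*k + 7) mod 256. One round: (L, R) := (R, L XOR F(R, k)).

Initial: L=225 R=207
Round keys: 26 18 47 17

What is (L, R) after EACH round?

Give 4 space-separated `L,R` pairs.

Answer: 207,236 236,80 80,91 91,66

Derivation:
Round 1 (k=26): L=207 R=236
Round 2 (k=18): L=236 R=80
Round 3 (k=47): L=80 R=91
Round 4 (k=17): L=91 R=66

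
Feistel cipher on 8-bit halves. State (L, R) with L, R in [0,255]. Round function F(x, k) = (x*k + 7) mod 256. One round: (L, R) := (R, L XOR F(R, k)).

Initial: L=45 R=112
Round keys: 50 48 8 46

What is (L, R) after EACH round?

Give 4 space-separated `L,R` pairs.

Round 1 (k=50): L=112 R=202
Round 2 (k=48): L=202 R=151
Round 3 (k=8): L=151 R=117
Round 4 (k=46): L=117 R=154

Answer: 112,202 202,151 151,117 117,154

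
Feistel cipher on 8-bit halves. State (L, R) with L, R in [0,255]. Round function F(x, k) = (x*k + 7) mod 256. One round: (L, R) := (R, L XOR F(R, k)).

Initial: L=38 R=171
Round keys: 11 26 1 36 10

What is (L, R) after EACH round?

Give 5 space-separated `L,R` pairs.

Answer: 171,70 70,136 136,201 201,195 195,108

Derivation:
Round 1 (k=11): L=171 R=70
Round 2 (k=26): L=70 R=136
Round 3 (k=1): L=136 R=201
Round 4 (k=36): L=201 R=195
Round 5 (k=10): L=195 R=108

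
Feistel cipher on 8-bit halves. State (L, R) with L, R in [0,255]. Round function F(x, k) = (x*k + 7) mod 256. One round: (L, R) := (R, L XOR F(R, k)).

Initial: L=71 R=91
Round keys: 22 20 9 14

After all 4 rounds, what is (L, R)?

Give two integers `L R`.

Round 1 (k=22): L=91 R=158
Round 2 (k=20): L=158 R=4
Round 3 (k=9): L=4 R=181
Round 4 (k=14): L=181 R=233

Answer: 181 233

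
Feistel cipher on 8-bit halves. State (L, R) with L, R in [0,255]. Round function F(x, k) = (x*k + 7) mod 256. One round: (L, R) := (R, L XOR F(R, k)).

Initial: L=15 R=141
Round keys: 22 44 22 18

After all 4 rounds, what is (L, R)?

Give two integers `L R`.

Round 1 (k=22): L=141 R=42
Round 2 (k=44): L=42 R=178
Round 3 (k=22): L=178 R=121
Round 4 (k=18): L=121 R=59

Answer: 121 59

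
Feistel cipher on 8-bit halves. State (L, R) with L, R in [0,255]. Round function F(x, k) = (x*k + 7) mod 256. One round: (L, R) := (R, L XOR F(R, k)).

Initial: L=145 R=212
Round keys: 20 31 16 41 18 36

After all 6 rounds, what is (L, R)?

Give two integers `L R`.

Answer: 208 82

Derivation:
Round 1 (k=20): L=212 R=6
Round 2 (k=31): L=6 R=21
Round 3 (k=16): L=21 R=81
Round 4 (k=41): L=81 R=21
Round 5 (k=18): L=21 R=208
Round 6 (k=36): L=208 R=82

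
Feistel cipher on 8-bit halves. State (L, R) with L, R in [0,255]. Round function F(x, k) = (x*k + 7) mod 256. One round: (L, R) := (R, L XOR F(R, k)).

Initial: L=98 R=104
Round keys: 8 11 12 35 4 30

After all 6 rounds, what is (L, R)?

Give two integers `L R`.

Round 1 (k=8): L=104 R=37
Round 2 (k=11): L=37 R=246
Round 3 (k=12): L=246 R=170
Round 4 (k=35): L=170 R=179
Round 5 (k=4): L=179 R=121
Round 6 (k=30): L=121 R=134

Answer: 121 134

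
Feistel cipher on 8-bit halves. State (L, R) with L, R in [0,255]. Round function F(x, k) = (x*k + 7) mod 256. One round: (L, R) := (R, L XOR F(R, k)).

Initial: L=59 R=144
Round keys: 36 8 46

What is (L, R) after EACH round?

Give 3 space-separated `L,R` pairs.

Answer: 144,124 124,119 119,21

Derivation:
Round 1 (k=36): L=144 R=124
Round 2 (k=8): L=124 R=119
Round 3 (k=46): L=119 R=21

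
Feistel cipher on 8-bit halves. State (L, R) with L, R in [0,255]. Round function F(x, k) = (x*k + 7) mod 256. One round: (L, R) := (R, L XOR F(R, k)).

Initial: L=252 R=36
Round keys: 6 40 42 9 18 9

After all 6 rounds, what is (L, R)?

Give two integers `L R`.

Answer: 197 34

Derivation:
Round 1 (k=6): L=36 R=35
Round 2 (k=40): L=35 R=91
Round 3 (k=42): L=91 R=214
Round 4 (k=9): L=214 R=214
Round 5 (k=18): L=214 R=197
Round 6 (k=9): L=197 R=34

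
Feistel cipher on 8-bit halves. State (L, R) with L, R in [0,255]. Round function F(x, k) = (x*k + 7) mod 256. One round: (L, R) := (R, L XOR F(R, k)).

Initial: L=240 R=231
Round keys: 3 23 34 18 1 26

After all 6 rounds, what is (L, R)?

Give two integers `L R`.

Answer: 27 100

Derivation:
Round 1 (k=3): L=231 R=76
Round 2 (k=23): L=76 R=60
Round 3 (k=34): L=60 R=179
Round 4 (k=18): L=179 R=161
Round 5 (k=1): L=161 R=27
Round 6 (k=26): L=27 R=100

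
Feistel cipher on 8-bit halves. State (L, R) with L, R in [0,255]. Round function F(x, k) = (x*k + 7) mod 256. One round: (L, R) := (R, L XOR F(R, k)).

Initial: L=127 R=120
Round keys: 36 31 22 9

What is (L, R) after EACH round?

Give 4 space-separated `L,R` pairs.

Answer: 120,152 152,23 23,153 153,127

Derivation:
Round 1 (k=36): L=120 R=152
Round 2 (k=31): L=152 R=23
Round 3 (k=22): L=23 R=153
Round 4 (k=9): L=153 R=127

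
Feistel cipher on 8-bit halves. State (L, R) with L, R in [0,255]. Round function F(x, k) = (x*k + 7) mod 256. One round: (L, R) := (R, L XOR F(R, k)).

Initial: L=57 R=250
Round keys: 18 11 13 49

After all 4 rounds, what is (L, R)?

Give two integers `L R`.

Round 1 (k=18): L=250 R=162
Round 2 (k=11): L=162 R=7
Round 3 (k=13): L=7 R=192
Round 4 (k=49): L=192 R=192

Answer: 192 192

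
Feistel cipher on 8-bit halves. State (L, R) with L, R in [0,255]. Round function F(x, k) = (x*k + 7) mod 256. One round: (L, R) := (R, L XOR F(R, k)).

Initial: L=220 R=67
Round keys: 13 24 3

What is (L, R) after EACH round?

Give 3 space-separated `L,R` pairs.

Answer: 67,178 178,244 244,81

Derivation:
Round 1 (k=13): L=67 R=178
Round 2 (k=24): L=178 R=244
Round 3 (k=3): L=244 R=81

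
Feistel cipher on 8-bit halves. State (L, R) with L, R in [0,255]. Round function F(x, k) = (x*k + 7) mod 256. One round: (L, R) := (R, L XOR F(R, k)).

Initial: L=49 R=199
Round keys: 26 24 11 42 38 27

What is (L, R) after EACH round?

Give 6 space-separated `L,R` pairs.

Answer: 199,12 12,224 224,171 171,245 245,206 206,52

Derivation:
Round 1 (k=26): L=199 R=12
Round 2 (k=24): L=12 R=224
Round 3 (k=11): L=224 R=171
Round 4 (k=42): L=171 R=245
Round 5 (k=38): L=245 R=206
Round 6 (k=27): L=206 R=52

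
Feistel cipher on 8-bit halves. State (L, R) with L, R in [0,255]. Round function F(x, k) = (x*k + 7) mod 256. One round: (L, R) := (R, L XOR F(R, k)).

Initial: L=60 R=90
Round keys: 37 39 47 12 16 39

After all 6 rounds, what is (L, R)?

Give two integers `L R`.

Round 1 (k=37): L=90 R=53
Round 2 (k=39): L=53 R=64
Round 3 (k=47): L=64 R=242
Round 4 (k=12): L=242 R=31
Round 5 (k=16): L=31 R=5
Round 6 (k=39): L=5 R=213

Answer: 5 213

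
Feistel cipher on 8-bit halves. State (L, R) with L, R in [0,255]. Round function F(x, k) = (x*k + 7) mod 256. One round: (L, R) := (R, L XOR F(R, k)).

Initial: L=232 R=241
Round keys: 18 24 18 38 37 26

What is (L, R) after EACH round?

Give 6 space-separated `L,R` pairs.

Round 1 (k=18): L=241 R=17
Round 2 (k=24): L=17 R=110
Round 3 (k=18): L=110 R=210
Round 4 (k=38): L=210 R=93
Round 5 (k=37): L=93 R=170
Round 6 (k=26): L=170 R=22

Answer: 241,17 17,110 110,210 210,93 93,170 170,22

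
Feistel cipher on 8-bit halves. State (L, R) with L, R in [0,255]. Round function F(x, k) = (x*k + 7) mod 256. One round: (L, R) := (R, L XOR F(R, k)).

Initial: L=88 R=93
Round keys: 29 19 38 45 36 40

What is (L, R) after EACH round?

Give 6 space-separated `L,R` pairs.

Answer: 93,200 200,130 130,155 155,196 196,12 12,35

Derivation:
Round 1 (k=29): L=93 R=200
Round 2 (k=19): L=200 R=130
Round 3 (k=38): L=130 R=155
Round 4 (k=45): L=155 R=196
Round 5 (k=36): L=196 R=12
Round 6 (k=40): L=12 R=35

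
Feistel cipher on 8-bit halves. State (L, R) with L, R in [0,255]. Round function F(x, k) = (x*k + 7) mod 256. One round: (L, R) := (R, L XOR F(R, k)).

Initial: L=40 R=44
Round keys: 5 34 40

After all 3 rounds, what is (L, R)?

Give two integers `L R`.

Answer: 209 100

Derivation:
Round 1 (k=5): L=44 R=203
Round 2 (k=34): L=203 R=209
Round 3 (k=40): L=209 R=100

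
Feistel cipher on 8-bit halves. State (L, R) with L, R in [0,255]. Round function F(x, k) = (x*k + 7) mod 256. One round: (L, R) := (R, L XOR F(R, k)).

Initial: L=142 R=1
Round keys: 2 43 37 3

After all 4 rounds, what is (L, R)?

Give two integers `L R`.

Round 1 (k=2): L=1 R=135
Round 2 (k=43): L=135 R=181
Round 3 (k=37): L=181 R=183
Round 4 (k=3): L=183 R=153

Answer: 183 153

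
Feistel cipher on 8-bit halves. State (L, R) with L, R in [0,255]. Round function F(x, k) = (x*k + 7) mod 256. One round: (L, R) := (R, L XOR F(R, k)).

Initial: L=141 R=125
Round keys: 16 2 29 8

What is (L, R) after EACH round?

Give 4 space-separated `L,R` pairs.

Round 1 (k=16): L=125 R=90
Round 2 (k=2): L=90 R=198
Round 3 (k=29): L=198 R=47
Round 4 (k=8): L=47 R=185

Answer: 125,90 90,198 198,47 47,185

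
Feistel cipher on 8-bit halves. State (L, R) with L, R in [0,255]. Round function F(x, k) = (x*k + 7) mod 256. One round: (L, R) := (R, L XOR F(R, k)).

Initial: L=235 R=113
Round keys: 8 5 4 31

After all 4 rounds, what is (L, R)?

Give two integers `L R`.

Answer: 75 150

Derivation:
Round 1 (k=8): L=113 R=100
Round 2 (k=5): L=100 R=138
Round 3 (k=4): L=138 R=75
Round 4 (k=31): L=75 R=150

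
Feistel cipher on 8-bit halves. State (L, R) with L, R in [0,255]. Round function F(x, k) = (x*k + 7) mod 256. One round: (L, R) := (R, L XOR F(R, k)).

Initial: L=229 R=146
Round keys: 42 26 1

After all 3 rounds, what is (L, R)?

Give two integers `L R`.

Answer: 129 150

Derivation:
Round 1 (k=42): L=146 R=30
Round 2 (k=26): L=30 R=129
Round 3 (k=1): L=129 R=150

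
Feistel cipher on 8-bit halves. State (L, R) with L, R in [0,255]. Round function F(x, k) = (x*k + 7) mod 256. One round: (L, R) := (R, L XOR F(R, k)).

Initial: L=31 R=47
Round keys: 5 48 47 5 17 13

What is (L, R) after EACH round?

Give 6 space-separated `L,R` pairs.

Answer: 47,237 237,88 88,194 194,137 137,226 226,8

Derivation:
Round 1 (k=5): L=47 R=237
Round 2 (k=48): L=237 R=88
Round 3 (k=47): L=88 R=194
Round 4 (k=5): L=194 R=137
Round 5 (k=17): L=137 R=226
Round 6 (k=13): L=226 R=8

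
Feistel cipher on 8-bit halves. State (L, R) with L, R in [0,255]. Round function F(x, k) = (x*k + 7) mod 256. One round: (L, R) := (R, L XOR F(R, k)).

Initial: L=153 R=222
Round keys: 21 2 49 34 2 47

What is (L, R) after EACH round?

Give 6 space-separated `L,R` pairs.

Round 1 (k=21): L=222 R=164
Round 2 (k=2): L=164 R=145
Round 3 (k=49): L=145 R=108
Round 4 (k=34): L=108 R=206
Round 5 (k=2): L=206 R=207
Round 6 (k=47): L=207 R=198

Answer: 222,164 164,145 145,108 108,206 206,207 207,198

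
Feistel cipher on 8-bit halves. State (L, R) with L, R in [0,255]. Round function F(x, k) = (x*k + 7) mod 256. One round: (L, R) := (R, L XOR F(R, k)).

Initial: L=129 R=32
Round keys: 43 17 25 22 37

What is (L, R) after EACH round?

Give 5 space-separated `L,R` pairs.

Round 1 (k=43): L=32 R=230
Round 2 (k=17): L=230 R=109
Round 3 (k=25): L=109 R=74
Round 4 (k=22): L=74 R=14
Round 5 (k=37): L=14 R=71

Answer: 32,230 230,109 109,74 74,14 14,71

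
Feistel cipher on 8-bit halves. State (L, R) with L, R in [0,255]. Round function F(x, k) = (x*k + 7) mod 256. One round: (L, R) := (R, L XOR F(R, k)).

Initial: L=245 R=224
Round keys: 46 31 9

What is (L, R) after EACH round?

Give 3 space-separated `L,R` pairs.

Answer: 224,178 178,117 117,150

Derivation:
Round 1 (k=46): L=224 R=178
Round 2 (k=31): L=178 R=117
Round 3 (k=9): L=117 R=150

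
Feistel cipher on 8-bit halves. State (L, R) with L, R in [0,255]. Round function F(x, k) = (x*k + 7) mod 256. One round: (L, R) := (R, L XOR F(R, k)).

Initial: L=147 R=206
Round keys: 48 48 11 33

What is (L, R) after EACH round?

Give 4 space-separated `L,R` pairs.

Answer: 206,52 52,9 9,94 94,44

Derivation:
Round 1 (k=48): L=206 R=52
Round 2 (k=48): L=52 R=9
Round 3 (k=11): L=9 R=94
Round 4 (k=33): L=94 R=44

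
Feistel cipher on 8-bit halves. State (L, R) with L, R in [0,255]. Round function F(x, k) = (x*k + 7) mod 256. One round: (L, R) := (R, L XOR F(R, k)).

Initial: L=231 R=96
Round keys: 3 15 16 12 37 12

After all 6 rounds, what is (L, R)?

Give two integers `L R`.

Answer: 132 139

Derivation:
Round 1 (k=3): L=96 R=192
Round 2 (k=15): L=192 R=39
Round 3 (k=16): L=39 R=183
Round 4 (k=12): L=183 R=188
Round 5 (k=37): L=188 R=132
Round 6 (k=12): L=132 R=139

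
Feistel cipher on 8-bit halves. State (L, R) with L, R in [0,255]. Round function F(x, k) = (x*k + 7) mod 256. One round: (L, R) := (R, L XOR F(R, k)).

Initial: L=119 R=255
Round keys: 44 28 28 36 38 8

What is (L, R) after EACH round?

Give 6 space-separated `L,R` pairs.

Answer: 255,172 172,40 40,203 203,187 187,2 2,172

Derivation:
Round 1 (k=44): L=255 R=172
Round 2 (k=28): L=172 R=40
Round 3 (k=28): L=40 R=203
Round 4 (k=36): L=203 R=187
Round 5 (k=38): L=187 R=2
Round 6 (k=8): L=2 R=172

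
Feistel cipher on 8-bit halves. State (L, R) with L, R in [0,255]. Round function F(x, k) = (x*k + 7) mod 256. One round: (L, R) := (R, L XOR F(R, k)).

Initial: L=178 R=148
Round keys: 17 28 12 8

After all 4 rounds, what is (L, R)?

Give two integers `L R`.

Answer: 114 128

Derivation:
Round 1 (k=17): L=148 R=105
Round 2 (k=28): L=105 R=23
Round 3 (k=12): L=23 R=114
Round 4 (k=8): L=114 R=128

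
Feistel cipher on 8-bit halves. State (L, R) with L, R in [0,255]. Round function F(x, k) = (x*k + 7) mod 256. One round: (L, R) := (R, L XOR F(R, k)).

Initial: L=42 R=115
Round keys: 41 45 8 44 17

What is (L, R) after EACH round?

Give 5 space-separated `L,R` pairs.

Answer: 115,88 88,12 12,63 63,215 215,113

Derivation:
Round 1 (k=41): L=115 R=88
Round 2 (k=45): L=88 R=12
Round 3 (k=8): L=12 R=63
Round 4 (k=44): L=63 R=215
Round 5 (k=17): L=215 R=113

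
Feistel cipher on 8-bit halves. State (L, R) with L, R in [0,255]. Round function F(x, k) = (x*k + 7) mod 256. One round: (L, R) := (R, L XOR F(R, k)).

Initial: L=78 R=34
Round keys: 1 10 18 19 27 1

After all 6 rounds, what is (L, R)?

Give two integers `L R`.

Answer: 95 244

Derivation:
Round 1 (k=1): L=34 R=103
Round 2 (k=10): L=103 R=47
Round 3 (k=18): L=47 R=50
Round 4 (k=19): L=50 R=146
Round 5 (k=27): L=146 R=95
Round 6 (k=1): L=95 R=244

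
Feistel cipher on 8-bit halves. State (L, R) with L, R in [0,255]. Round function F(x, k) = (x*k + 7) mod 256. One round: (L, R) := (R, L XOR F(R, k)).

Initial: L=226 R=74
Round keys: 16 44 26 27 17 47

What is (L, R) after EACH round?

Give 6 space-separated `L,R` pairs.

Round 1 (k=16): L=74 R=69
Round 2 (k=44): L=69 R=169
Round 3 (k=26): L=169 R=116
Round 4 (k=27): L=116 R=234
Round 5 (k=17): L=234 R=229
Round 6 (k=47): L=229 R=248

Answer: 74,69 69,169 169,116 116,234 234,229 229,248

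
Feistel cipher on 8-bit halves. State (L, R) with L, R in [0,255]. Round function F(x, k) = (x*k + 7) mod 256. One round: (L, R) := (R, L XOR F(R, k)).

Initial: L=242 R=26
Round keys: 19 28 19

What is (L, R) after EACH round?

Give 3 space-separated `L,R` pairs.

Round 1 (k=19): L=26 R=7
Round 2 (k=28): L=7 R=209
Round 3 (k=19): L=209 R=141

Answer: 26,7 7,209 209,141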